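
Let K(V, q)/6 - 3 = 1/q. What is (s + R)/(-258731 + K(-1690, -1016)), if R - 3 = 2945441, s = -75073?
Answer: -1458148468/131426207 ≈ -11.095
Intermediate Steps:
K(V, q) = 18 + 6/q
R = 2945444 (R = 3 + 2945441 = 2945444)
(s + R)/(-258731 + K(-1690, -1016)) = (-75073 + 2945444)/(-258731 + (18 + 6/(-1016))) = 2870371/(-258731 + (18 + 6*(-1/1016))) = 2870371/(-258731 + (18 - 3/508)) = 2870371/(-258731 + 9141/508) = 2870371/(-131426207/508) = 2870371*(-508/131426207) = -1458148468/131426207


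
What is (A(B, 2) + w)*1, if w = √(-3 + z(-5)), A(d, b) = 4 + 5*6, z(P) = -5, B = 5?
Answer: 34 + 2*I*√2 ≈ 34.0 + 2.8284*I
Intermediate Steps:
A(d, b) = 34 (A(d, b) = 4 + 30 = 34)
w = 2*I*√2 (w = √(-3 - 5) = √(-8) = 2*I*√2 ≈ 2.8284*I)
(A(B, 2) + w)*1 = (34 + 2*I*√2)*1 = 34 + 2*I*√2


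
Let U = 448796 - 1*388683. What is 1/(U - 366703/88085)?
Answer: 88085/5294686902 ≈ 1.6636e-5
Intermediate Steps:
U = 60113 (U = 448796 - 388683 = 60113)
1/(U - 366703/88085) = 1/(60113 - 366703/88085) = 1/(5294686902/88085) = 88085/5294686902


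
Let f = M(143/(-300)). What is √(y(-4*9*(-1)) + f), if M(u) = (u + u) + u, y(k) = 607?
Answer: √60557/10 ≈ 24.608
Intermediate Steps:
M(u) = 3*u (M(u) = 2*u + u = 3*u)
f = -143/100 (f = 3*(143/(-300)) = 3*(143*(-1/300)) = 3*(-143/300) = -143/100 ≈ -1.4300)
√(y(-4*9*(-1)) + f) = √(607 - 143/100) = √(60557/100) = √60557/10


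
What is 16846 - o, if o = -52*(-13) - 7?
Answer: 16177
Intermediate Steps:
o = 669 (o = 676 - 7 = 669)
16846 - o = 16846 - 1*669 = 16846 - 669 = 16177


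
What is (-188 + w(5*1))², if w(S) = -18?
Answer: 42436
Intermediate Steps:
(-188 + w(5*1))² = (-188 - 18)² = (-206)² = 42436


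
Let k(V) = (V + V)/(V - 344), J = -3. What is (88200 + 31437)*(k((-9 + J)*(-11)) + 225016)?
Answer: 1426764781134/53 ≈ 2.6920e+10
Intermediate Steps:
k(V) = 2*V/(-344 + V) (k(V) = (2*V)/(-344 + V) = 2*V/(-344 + V))
(88200 + 31437)*(k((-9 + J)*(-11)) + 225016) = (88200 + 31437)*(2*((-9 - 3)*(-11))/(-344 + (-9 - 3)*(-11)) + 225016) = 119637*(2*(-12*(-11))/(-344 - 12*(-11)) + 225016) = 119637*(2*132/(-344 + 132) + 225016) = 119637*(2*132/(-212) + 225016) = 119637*(2*132*(-1/212) + 225016) = 119637*(-66/53 + 225016) = 119637*(11925782/53) = 1426764781134/53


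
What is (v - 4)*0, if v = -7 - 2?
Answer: 0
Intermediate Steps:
v = -9
(v - 4)*0 = (-9 - 4)*0 = -13*0 = 0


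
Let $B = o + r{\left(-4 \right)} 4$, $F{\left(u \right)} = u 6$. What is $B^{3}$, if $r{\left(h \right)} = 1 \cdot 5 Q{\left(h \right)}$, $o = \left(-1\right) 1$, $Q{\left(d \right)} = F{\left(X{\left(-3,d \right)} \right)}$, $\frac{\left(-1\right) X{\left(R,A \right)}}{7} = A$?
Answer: $37899197279$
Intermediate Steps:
$X{\left(R,A \right)} = - 7 A$
$F{\left(u \right)} = 6 u$
$Q{\left(d \right)} = - 42 d$ ($Q{\left(d \right)} = 6 \left(- 7 d\right) = - 42 d$)
$o = -1$
$r{\left(h \right)} = - 210 h$ ($r{\left(h \right)} = 1 \cdot 5 \left(- 42 h\right) = 5 \left(- 42 h\right) = - 210 h$)
$B = 3359$ ($B = -1 + \left(-210\right) \left(-4\right) 4 = -1 + 840 \cdot 4 = -1 + 3360 = 3359$)
$B^{3} = 3359^{3} = 37899197279$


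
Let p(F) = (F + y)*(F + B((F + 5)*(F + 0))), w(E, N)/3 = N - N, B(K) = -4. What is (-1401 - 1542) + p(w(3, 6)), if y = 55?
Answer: -3163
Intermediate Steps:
w(E, N) = 0 (w(E, N) = 3*(N - N) = 3*0 = 0)
p(F) = (-4 + F)*(55 + F) (p(F) = (F + 55)*(F - 4) = (55 + F)*(-4 + F) = (-4 + F)*(55 + F))
(-1401 - 1542) + p(w(3, 6)) = (-1401 - 1542) + (-220 + 0² + 51*0) = -2943 + (-220 + 0 + 0) = -2943 - 220 = -3163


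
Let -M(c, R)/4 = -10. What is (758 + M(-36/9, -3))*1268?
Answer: 1011864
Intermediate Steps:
M(c, R) = 40 (M(c, R) = -4*(-10) = 40)
(758 + M(-36/9, -3))*1268 = (758 + 40)*1268 = 798*1268 = 1011864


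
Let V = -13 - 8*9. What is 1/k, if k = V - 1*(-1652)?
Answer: 1/1567 ≈ 0.00063816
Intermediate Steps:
V = -85 (V = -13 - 72 = -85)
k = 1567 (k = -85 - 1*(-1652) = -85 + 1652 = 1567)
1/k = 1/1567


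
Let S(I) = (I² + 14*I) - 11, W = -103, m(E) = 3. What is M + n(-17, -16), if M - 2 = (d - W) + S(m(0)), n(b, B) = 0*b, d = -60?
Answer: 85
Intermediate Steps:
S(I) = -11 + I² + 14*I
n(b, B) = 0
M = 85 (M = 2 + ((-60 - 1*(-103)) + (-11 + 3² + 14*3)) = 2 + ((-60 + 103) + (-11 + 9 + 42)) = 2 + (43 + 40) = 2 + 83 = 85)
M + n(-17, -16) = 85 + 0 = 85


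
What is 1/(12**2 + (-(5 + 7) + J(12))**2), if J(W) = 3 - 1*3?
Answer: 1/288 ≈ 0.0034722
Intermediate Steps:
J(W) = 0 (J(W) = 3 - 3 = 0)
1/(12**2 + (-(5 + 7) + J(12))**2) = 1/(12**2 + (-(5 + 7) + 0)**2) = 1/(144 + (-1*12 + 0)**2) = 1/(144 + (-12 + 0)**2) = 1/(144 + (-12)**2) = 1/(144 + 144) = 1/288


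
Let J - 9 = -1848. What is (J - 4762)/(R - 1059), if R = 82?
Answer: 6601/977 ≈ 6.7564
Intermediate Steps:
J = -1839 (J = 9 - 1848 = -1839)
(J - 4762)/(R - 1059) = (-1839 - 4762)/(82 - 1059) = -6601/(-977) = -6601*(-1/977) = 6601/977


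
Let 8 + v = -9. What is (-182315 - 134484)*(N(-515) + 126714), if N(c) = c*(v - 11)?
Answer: -44711110066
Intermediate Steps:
v = -17 (v = -8 - 9 = -17)
N(c) = -28*c (N(c) = c*(-17 - 11) = c*(-28) = -28*c)
(-182315 - 134484)*(N(-515) + 126714) = (-182315 - 134484)*(-28*(-515) + 126714) = -316799*(14420 + 126714) = -316799*141134 = -44711110066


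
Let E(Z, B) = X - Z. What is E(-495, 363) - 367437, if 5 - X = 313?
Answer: -367250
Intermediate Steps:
X = -308 (X = 5 - 1*313 = 5 - 313 = -308)
E(Z, B) = -308 - Z
E(-495, 363) - 367437 = (-308 - 1*(-495)) - 367437 = (-308 + 495) - 367437 = 187 - 367437 = -367250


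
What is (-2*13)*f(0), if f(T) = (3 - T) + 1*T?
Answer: -78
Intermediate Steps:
f(T) = 3 (f(T) = (3 - T) + T = 3)
(-2*13)*f(0) = -2*13*3 = -26*3 = -78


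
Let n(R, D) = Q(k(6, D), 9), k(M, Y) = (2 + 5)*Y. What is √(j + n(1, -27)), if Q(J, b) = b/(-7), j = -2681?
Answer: 2*I*√32858/7 ≈ 51.791*I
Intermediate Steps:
k(M, Y) = 7*Y
Q(J, b) = -b/7 (Q(J, b) = b*(-⅐) = -b/7)
n(R, D) = -9/7 (n(R, D) = -⅐*9 = -9/7)
√(j + n(1, -27)) = √(-2681 - 9/7) = √(-18776/7) = 2*I*√32858/7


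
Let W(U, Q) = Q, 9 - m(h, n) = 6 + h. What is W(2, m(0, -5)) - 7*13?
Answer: -88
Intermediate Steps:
m(h, n) = 3 - h (m(h, n) = 9 - (6 + h) = 9 + (-6 - h) = 3 - h)
W(2, m(0, -5)) - 7*13 = (3 - 1*0) - 7*13 = (3 + 0) - 91 = 3 - 91 = -88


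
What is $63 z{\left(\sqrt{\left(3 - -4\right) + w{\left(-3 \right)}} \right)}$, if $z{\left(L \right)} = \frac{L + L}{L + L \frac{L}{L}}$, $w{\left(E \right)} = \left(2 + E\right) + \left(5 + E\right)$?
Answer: $63$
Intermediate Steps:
$w{\left(E \right)} = 7 + 2 E$
$z{\left(L \right)} = 1$ ($z{\left(L \right)} = \frac{2 L}{L + L 1} = \frac{2 L}{L + L} = \frac{2 L}{2 L} = 2 L \frac{1}{2 L} = 1$)
$63 z{\left(\sqrt{\left(3 - -4\right) + w{\left(-3 \right)}} \right)} = 63 \cdot 1 = 63$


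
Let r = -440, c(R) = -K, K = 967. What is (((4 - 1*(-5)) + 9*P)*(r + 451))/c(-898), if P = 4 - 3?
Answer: -198/967 ≈ -0.20476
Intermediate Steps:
c(R) = -967 (c(R) = -1*967 = -967)
P = 1
(((4 - 1*(-5)) + 9*P)*(r + 451))/c(-898) = (((4 - 1*(-5)) + 9*1)*(-440 + 451))/(-967) = (((4 + 5) + 9)*11)*(-1/967) = ((9 + 9)*11)*(-1/967) = (18*11)*(-1/967) = 198*(-1/967) = -198/967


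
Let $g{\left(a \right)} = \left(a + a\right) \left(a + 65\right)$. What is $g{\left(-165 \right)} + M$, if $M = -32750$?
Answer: $250$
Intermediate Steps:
$g{\left(a \right)} = 2 a \left(65 + a\right)$
$g{\left(-165 \right)} + M = 2 \left(-165\right) \left(65 - 165\right) - 32750 = 2 \left(-165\right) \left(-100\right) - 32750 = 33000 - 32750 = 250$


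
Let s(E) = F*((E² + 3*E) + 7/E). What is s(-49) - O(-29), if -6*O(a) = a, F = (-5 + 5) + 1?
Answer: 94459/42 ≈ 2249.0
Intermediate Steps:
F = 1 (F = 0 + 1 = 1)
O(a) = -a/6
s(E) = E² + 3*E + 7/E (s(E) = 1*((E² + 3*E) + 7/E) = 1*(E² + 3*E + 7/E) = E² + 3*E + 7/E)
s(-49) - O(-29) = (7 + (-49)²*(3 - 49))/(-49) - (-1)*(-29)/6 = -(7 + 2401*(-46))/49 - 1*29/6 = -(7 - 110446)/49 - 29/6 = -1/49*(-110439) - 29/6 = 15777/7 - 29/6 = 94459/42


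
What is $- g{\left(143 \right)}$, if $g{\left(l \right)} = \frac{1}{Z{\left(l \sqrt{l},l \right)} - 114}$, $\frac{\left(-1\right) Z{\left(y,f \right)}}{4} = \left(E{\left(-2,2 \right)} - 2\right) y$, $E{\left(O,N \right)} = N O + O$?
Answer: $- \frac{57}{1497187486} - \frac{1144 \sqrt{143}}{748593743} \approx -1.8313 \cdot 10^{-5}$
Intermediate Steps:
$E{\left(O,N \right)} = O + N O$
$Z{\left(y,f \right)} = 32 y$ ($Z{\left(y,f \right)} = - 4 \left(- 2 \left(1 + 2\right) - 2\right) y = - 4 \left(\left(-2\right) 3 - 2\right) y = - 4 \left(-6 - 2\right) y = - 4 \left(- 8 y\right) = 32 y$)
$g{\left(l \right)} = \frac{1}{-114 + 32 l^{\frac{3}{2}}}$ ($g{\left(l \right)} = \frac{1}{32 l \sqrt{l} - 114} = \frac{1}{32 l^{\frac{3}{2}} - 114} = \frac{1}{-114 + 32 l^{\frac{3}{2}}}$)
$- g{\left(143 \right)} = - \frac{1}{2 \left(-57 + 16 \cdot 143^{\frac{3}{2}}\right)} = - \frac{1}{2 \left(-57 + 16 \cdot 143 \sqrt{143}\right)} = - \frac{1}{2 \left(-57 + 2288 \sqrt{143}\right)}$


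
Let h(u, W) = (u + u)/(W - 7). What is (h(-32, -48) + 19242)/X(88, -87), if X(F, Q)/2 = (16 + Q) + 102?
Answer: 529187/1705 ≈ 310.37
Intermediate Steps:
h(u, W) = 2*u/(-7 + W) (h(u, W) = (2*u)/(-7 + W) = 2*u/(-7 + W))
X(F, Q) = 236 + 2*Q (X(F, Q) = 2*((16 + Q) + 102) = 2*(118 + Q) = 236 + 2*Q)
(h(-32, -48) + 19242)/X(88, -87) = (2*(-32)/(-7 - 48) + 19242)/(236 + 2*(-87)) = (2*(-32)/(-55) + 19242)/(236 - 174) = (2*(-32)*(-1/55) + 19242)/62 = (64/55 + 19242)*(1/62) = (1058374/55)*(1/62) = 529187/1705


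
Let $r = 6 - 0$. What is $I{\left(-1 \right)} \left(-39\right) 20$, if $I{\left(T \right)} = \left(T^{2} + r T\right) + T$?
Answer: $4680$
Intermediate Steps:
$r = 6$ ($r = 6 + 0 = 6$)
$I{\left(T \right)} = T^{2} + 7 T$ ($I{\left(T \right)} = \left(T^{2} + 6 T\right) + T = T^{2} + 7 T$)
$I{\left(-1 \right)} \left(-39\right) 20 = - (7 - 1) \left(-39\right) 20 = \left(-1\right) 6 \left(-39\right) 20 = \left(-6\right) \left(-39\right) 20 = 234 \cdot 20 = 4680$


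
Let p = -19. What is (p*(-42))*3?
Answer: 2394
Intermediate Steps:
(p*(-42))*3 = -19*(-42)*3 = 798*3 = 2394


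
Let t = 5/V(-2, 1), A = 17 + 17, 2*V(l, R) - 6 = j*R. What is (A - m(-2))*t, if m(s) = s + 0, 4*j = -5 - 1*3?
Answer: 90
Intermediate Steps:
j = -2 (j = (-5 - 1*3)/4 = (-5 - 3)/4 = (1/4)*(-8) = -2)
V(l, R) = 3 - R (V(l, R) = 3 + (-2*R)/2 = 3 - R)
m(s) = s
A = 34
t = 5/2 (t = 5/(3 - 1*1) = 5/(3 - 1) = 5/2 ≈ 2.5000)
(A - m(-2))*t = (34 - 1*(-2))*(5/2) = (34 + 2)*(5/2) = 36*(5/2) = 90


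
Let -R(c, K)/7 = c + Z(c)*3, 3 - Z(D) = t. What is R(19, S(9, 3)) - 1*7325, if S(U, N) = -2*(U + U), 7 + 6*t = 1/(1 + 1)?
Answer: -30175/4 ≈ -7543.8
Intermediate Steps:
t = -13/12 (t = -7/6 + 1/(6*(1 + 1)) = -7/6 + (⅙)/2 = -7/6 + (⅙)*(½) = -7/6 + 1/12 = -13/12 ≈ -1.0833)
Z(D) = 49/12 (Z(D) = 3 - 1*(-13/12) = 3 + 13/12 = 49/12)
S(U, N) = -4*U
R(c, K) = -343/4 - 7*c (R(c, K) = -7*(c + (49/12)*3) = -7*(c + 49/4) = -7*(49/4 + c) = -343/4 - 7*c)
R(19, S(9, 3)) - 1*7325 = (-343/4 - 7*19) - 1*7325 = (-343/4 - 133) - 7325 = -875/4 - 7325 = -30175/4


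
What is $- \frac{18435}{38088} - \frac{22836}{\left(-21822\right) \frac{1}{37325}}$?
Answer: $\frac{1803558079835}{46175352} \approx 39059.0$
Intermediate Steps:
$- \frac{18435}{38088} - \frac{22836}{\left(-21822\right) \frac{1}{37325}} = \left(-18435\right) \frac{1}{38088} - \frac{22836}{\left(-21822\right) \frac{1}{37325}} = - \frac{6145}{12696} - \frac{22836}{- \frac{21822}{37325}} = - \frac{6145}{12696} - - \frac{142058950}{3637} = - \frac{6145}{12696} + \frac{142058950}{3637} = \frac{1803558079835}{46175352}$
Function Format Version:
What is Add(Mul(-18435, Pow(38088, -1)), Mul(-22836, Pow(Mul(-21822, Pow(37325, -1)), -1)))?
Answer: Rational(1803558079835, 46175352) ≈ 39059.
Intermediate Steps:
Add(Mul(-18435, Pow(38088, -1)), Mul(-22836, Pow(Mul(-21822, Pow(37325, -1)), -1))) = Add(Mul(-18435, Rational(1, 38088)), Mul(-22836, Pow(Mul(-21822, Rational(1, 37325)), -1))) = Add(Rational(-6145, 12696), Mul(-22836, Pow(Rational(-21822, 37325), -1))) = Add(Rational(-6145, 12696), Mul(-22836, Rational(-37325, 21822))) = Add(Rational(-6145, 12696), Rational(142058950, 3637)) = Rational(1803558079835, 46175352)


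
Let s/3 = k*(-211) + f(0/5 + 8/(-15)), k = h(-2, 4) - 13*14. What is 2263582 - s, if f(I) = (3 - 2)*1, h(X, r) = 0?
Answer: 2148373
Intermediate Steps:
f(I) = 1 (f(I) = 1*1 = 1)
k = -182 (k = 0 - 13*14 = 0 - 182 = -182)
s = 115209 (s = 3*(-182*(-211) + 1) = 3*(38402 + 1) = 3*38403 = 115209)
2263582 - s = 2263582 - 1*115209 = 2263582 - 115209 = 2148373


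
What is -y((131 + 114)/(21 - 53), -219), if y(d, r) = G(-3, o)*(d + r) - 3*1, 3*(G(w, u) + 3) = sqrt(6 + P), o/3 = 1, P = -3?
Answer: -21663/32 + 7253*sqrt(3)/96 ≈ -546.11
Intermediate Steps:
o = 3 (o = 3*1 = 3)
G(w, u) = -3 + sqrt(3)/3 (G(w, u) = -3 + sqrt(6 - 3)/3 = -3 + sqrt(3)/3)
y(d, r) = -3 + (-3 + sqrt(3)/3)*(d + r) (y(d, r) = (-3 + sqrt(3)/3)*(d + r) - 3*1 = (-3 + sqrt(3)/3)*(d + r) - 3 = -3 + (-3 + sqrt(3)/3)*(d + r))
-y((131 + 114)/(21 - 53), -219) = -(-3 - (131 + 114)/(21 - 53)*(9 - sqrt(3))/3 - 1/3*(-219)*(9 - sqrt(3))) = -(-3 - 245/(-32)*(9 - sqrt(3))/3 + (657 - 73*sqrt(3))) = -(-3 - 245*(-1/32)*(9 - sqrt(3))/3 + (657 - 73*sqrt(3))) = -(-3 - 1/3*(-245/32)*(9 - sqrt(3)) + (657 - 73*sqrt(3))) = -(-3 + (735/32 - 245*sqrt(3)/96) + (657 - 73*sqrt(3))) = -(21663/32 - 7253*sqrt(3)/96) = -21663/32 + 7253*sqrt(3)/96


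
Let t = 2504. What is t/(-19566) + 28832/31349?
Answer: 242814508/306687267 ≈ 0.79173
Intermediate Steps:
t/(-19566) + 28832/31349 = 2504/(-19566) + 28832/31349 = 2504*(-1/19566) + 28832*(1/31349) = -1252/9783 + 28832/31349 = 242814508/306687267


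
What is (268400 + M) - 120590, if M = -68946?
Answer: 78864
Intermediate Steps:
(268400 + M) - 120590 = (268400 - 68946) - 120590 = 199454 - 120590 = 78864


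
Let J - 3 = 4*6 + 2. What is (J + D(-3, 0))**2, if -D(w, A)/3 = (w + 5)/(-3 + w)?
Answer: 900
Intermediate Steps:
J = 29 (J = 3 + (4*6 + 2) = 3 + (24 + 2) = 3 + 26 = 29)
D(w, A) = -3*(5 + w)/(-3 + w) (D(w, A) = -3*(w + 5)/(-3 + w) = -3*(5 + w)/(-3 + w))
(J + D(-3, 0))**2 = (29 + 3*(-5 - 1*(-3))/(-3 - 3))**2 = (29 + 3*(-5 + 3)/(-6))**2 = (29 + 3*(-1/6)*(-2))**2 = (29 + 1)**2 = 30**2 = 900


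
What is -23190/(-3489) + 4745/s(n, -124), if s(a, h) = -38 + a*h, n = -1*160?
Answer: 158587895/23029726 ≈ 6.8862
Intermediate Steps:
n = -160
-23190/(-3489) + 4745/s(n, -124) = -23190/(-3489) + 4745/(-38 - 160*(-124)) = -23190*(-1/3489) + 4745/(-38 + 19840) = 7730/1163 + 4745/19802 = 158587895/23029726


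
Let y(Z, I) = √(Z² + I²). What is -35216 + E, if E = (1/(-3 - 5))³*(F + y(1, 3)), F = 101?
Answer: -18030693/512 - √10/512 ≈ -35216.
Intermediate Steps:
y(Z, I) = √(I² + Z²)
E = -101/512 - √10/512 (E = (1/(-3 - 5))³*(101 + √(3² + 1²)) = (1/(-8))³*(101 + √(9 + 1)) = (-⅛)³*(101 + √10) = -(101 + √10)/512 = -101/512 - √10/512 ≈ -0.20344)
-35216 + E = -35216 + (-101/512 - √10/512) = -18030693/512 - √10/512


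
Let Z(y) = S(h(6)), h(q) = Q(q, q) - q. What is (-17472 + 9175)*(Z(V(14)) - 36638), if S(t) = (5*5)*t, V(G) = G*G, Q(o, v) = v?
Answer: 303985486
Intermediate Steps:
V(G) = G²
h(q) = 0 (h(q) = q - q = 0)
S(t) = 25*t
Z(y) = 0 (Z(y) = 25*0 = 0)
(-17472 + 9175)*(Z(V(14)) - 36638) = (-17472 + 9175)*(0 - 36638) = -8297*(-36638) = 303985486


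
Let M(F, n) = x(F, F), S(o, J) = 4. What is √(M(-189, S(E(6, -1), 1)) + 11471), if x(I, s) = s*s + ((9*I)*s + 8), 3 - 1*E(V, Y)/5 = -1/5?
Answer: √368689 ≈ 607.20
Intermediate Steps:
E(V, Y) = 16 (E(V, Y) = 15 - (-5)/5 = 15 - 5*(-⅕) = 15 + 1 = 16)
x(I, s) = 8 + s² + 9*I*s (x(I, s) = s² + (9*I*s + 8) = s² + (8 + 9*I*s) = 8 + s² + 9*I*s)
M(F, n) = 8 + 10*F² (M(F, n) = 8 + F² + 9*F*F = 8 + F² + 9*F² = 8 + 10*F²)
√(M(-189, S(E(6, -1), 1)) + 11471) = √((8 + 10*(-189)²) + 11471) = √((8 + 10*35721) + 11471) = √((8 + 357210) + 11471) = √(357218 + 11471) = √368689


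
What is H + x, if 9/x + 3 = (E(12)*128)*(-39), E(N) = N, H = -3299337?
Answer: -65884460556/19969 ≈ -3.2993e+6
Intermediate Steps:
x = -3/19969 (x = 9/(-3 + (12*128)*(-39)) = 9/(-3 + 1536*(-39)) = 9/(-3 - 59904) = 9/(-59907) = 9*(-1/59907) = -3/19969 ≈ -0.00015023)
H + x = -3299337 - 3/19969 = -65884460556/19969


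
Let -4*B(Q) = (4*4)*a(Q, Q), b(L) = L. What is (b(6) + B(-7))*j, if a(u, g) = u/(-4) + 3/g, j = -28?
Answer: -20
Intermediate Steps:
a(u, g) = 3/g - u/4 (a(u, g) = u*(-¼) + 3/g = -u/4 + 3/g = 3/g - u/4)
B(Q) = Q - 12/Q (B(Q) = -4*4*(3/Q - Q/4)/4 = -4*(3/Q - Q/4) = -(-4*Q + 48/Q)/4 = Q - 12/Q)
(b(6) + B(-7))*j = (6 + (-7 - 12/(-7)))*(-28) = (6 + (-7 - 12*(-⅐)))*(-28) = (6 + (-7 + 12/7))*(-28) = (6 - 37/7)*(-28) = (5/7)*(-28) = -20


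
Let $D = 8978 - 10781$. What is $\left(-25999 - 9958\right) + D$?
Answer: $-37760$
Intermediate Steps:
$D = -1803$
$\left(-25999 - 9958\right) + D = \left(-25999 - 9958\right) - 1803 = -35957 - 1803 = -37760$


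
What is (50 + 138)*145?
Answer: 27260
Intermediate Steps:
(50 + 138)*145 = 188*145 = 27260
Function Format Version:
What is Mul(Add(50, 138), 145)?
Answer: 27260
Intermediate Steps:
Mul(Add(50, 138), 145) = Mul(188, 145) = 27260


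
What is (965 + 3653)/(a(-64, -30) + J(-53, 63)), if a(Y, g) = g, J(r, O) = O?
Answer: 4618/33 ≈ 139.94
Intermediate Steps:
(965 + 3653)/(a(-64, -30) + J(-53, 63)) = (965 + 3653)/(-30 + 63) = 4618/33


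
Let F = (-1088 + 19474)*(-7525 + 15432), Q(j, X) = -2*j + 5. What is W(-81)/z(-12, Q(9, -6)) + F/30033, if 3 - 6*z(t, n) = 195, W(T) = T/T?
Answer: 4652069231/961056 ≈ 4840.6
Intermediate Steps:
Q(j, X) = 5 - 2*j
W(T) = 1
z(t, n) = -32 (z(t, n) = ½ - ⅙*195 = ½ - 65/2 = -32)
F = 145378102 (F = 18386*7907 = 145378102)
W(-81)/z(-12, Q(9, -6)) + F/30033 = 1/(-32) + 145378102/30033 = 1*(-1/32) + 145378102*(1/30033) = -1/32 + 145378102/30033 = 4652069231/961056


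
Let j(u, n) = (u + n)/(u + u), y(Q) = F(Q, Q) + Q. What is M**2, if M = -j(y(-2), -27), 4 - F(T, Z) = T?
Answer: 529/64 ≈ 8.2656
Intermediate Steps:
F(T, Z) = 4 - T
y(Q) = 4 (y(Q) = (4 - Q) + Q = 4)
j(u, n) = (n + u)/(2*u) (j(u, n) = (n + u)/((2*u)) = (n + u)*(1/(2*u)) = (n + u)/(2*u))
M = 23/8 (M = -(-27 + 4)/(2*4) = -(-23)/(2*4) = -1*(-23/8) = 23/8 ≈ 2.8750)
M**2 = (23/8)**2 = 529/64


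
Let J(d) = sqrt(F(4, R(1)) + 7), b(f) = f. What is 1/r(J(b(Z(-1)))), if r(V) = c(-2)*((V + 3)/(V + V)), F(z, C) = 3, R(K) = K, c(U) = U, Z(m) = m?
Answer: -10 + 3*sqrt(10) ≈ -0.51317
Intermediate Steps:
J(d) = sqrt(10) (J(d) = sqrt(3 + 7) = sqrt(10))
r(V) = -(3 + V)/V (r(V) = -2*(V + 3)/(V + V) = -2*(3 + V)/(2*V) = -2*(3 + V)*1/(2*V) = -(3 + V)/V)
1/r(J(b(Z(-1)))) = 1/((-3 - sqrt(10))/(sqrt(10))) = 1/((sqrt(10)/10)*(-3 - sqrt(10))) = 1/(sqrt(10)*(-3 - sqrt(10))/10) = sqrt(10)/(-3 - sqrt(10))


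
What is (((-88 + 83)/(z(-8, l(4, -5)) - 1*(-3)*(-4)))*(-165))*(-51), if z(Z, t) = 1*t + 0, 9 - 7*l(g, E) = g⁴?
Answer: 294525/331 ≈ 889.80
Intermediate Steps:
l(g, E) = 9/7 - g⁴/7
z(Z, t) = t (z(Z, t) = t + 0 = t)
(((-88 + 83)/(z(-8, l(4, -5)) - 1*(-3)*(-4)))*(-165))*(-51) = (((-88 + 83)/((9/7 - ⅐*4⁴) - 1*(-3)*(-4)))*(-165))*(-51) = (-5/((9/7 - ⅐*256) + 3*(-4))*(-165))*(-51) = (-5/((9/7 - 256/7) - 12)*(-165))*(-51) = (-5/(-247/7 - 12)*(-165))*(-51) = (-5/(-331/7)*(-165))*(-51) = (-5*(-7/331)*(-165))*(-51) = ((35/331)*(-165))*(-51) = -5775/331*(-51) = 294525/331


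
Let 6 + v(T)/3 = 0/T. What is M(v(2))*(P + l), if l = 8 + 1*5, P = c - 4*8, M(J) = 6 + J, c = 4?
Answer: 180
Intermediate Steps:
v(T) = -18 (v(T) = -18 + 3*(0/T) = -18 + 3*0 = -18 + 0 = -18)
P = -28 (P = 4 - 4*8 = 4 - 32 = -28)
l = 13 (l = 8 + 5 = 13)
M(v(2))*(P + l) = (6 - 18)*(-28 + 13) = -12*(-15) = 180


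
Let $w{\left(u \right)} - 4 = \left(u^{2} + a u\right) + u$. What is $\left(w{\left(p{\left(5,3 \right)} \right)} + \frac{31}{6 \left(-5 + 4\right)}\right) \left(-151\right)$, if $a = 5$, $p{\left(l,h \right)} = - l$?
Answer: $\frac{5587}{6} \approx 931.17$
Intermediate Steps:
$w{\left(u \right)} = 4 + u^{2} + 6 u$ ($w{\left(u \right)} = 4 + \left(\left(u^{2} + 5 u\right) + u\right) = 4 + \left(u^{2} + 6 u\right) = 4 + u^{2} + 6 u$)
$\left(w{\left(p{\left(5,3 \right)} \right)} + \frac{31}{6 \left(-5 + 4\right)}\right) \left(-151\right) = \left(\left(4 + \left(\left(-1\right) 5\right)^{2} + 6 \left(\left(-1\right) 5\right)\right) + \frac{31}{6 \left(-5 + 4\right)}\right) \left(-151\right) = \left(\left(4 + \left(-5\right)^{2} + 6 \left(-5\right)\right) + \frac{31}{6 \left(-1\right)}\right) \left(-151\right) = \left(\left(4 + 25 - 30\right) + \frac{31}{-6}\right) \left(-151\right) = \left(-1 + 31 \left(- \frac{1}{6}\right)\right) \left(-151\right) = \left(-1 - \frac{31}{6}\right) \left(-151\right) = \left(- \frac{37}{6}\right) \left(-151\right) = \frac{5587}{6}$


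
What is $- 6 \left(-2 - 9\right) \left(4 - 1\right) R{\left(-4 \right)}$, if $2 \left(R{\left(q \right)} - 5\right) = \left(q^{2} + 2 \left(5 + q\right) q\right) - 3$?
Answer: $1485$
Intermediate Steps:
$R{\left(q \right)} = \frac{7}{2} + \frac{q^{2}}{2} + \frac{q \left(10 + 2 q\right)}{2}$ ($R{\left(q \right)} = 5 + \frac{\left(q^{2} + 2 \left(5 + q\right) q\right) - 3}{2} = 5 + \frac{\left(q^{2} + \left(10 + 2 q\right) q\right) - 3}{2} = 5 + \frac{\left(q^{2} + q \left(10 + 2 q\right)\right) - 3}{2} = 5 + \frac{-3 + q^{2} + q \left(10 + 2 q\right)}{2} = 5 + \left(- \frac{3}{2} + \frac{q^{2}}{2} + \frac{q \left(10 + 2 q\right)}{2}\right) = \frac{7}{2} + \frac{q^{2}}{2} + \frac{q \left(10 + 2 q\right)}{2}$)
$- 6 \left(-2 - 9\right) \left(4 - 1\right) R{\left(-4 \right)} = - 6 \left(-2 - 9\right) \left(4 - 1\right) \left(\frac{7}{2} + 5 \left(-4\right) + \frac{3 \left(-4\right)^{2}}{2}\right) = - 6 \left(\left(-11\right) 3\right) \left(\frac{7}{2} - 20 + \frac{3}{2} \cdot 16\right) = \left(-6\right) \left(-33\right) \left(\frac{7}{2} - 20 + 24\right) = 198 \cdot \frac{15}{2} = 1485$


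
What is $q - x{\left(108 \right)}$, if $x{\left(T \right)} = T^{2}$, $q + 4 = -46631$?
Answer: $-58299$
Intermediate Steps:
$q = -46635$ ($q = -4 - 46631 = -46635$)
$q - x{\left(108 \right)} = -46635 - 108^{2} = -46635 - 11664 = -58299$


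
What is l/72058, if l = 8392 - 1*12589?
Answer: -4197/72058 ≈ -0.058245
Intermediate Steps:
l = -4197 (l = 8392 - 12589 = -4197)
l/72058 = -4197/72058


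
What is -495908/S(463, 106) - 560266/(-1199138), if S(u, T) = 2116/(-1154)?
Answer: 85780160053959/317172001 ≈ 2.7045e+5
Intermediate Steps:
S(u, T) = -1058/577 (S(u, T) = 2116*(-1/1154) = -1058/577)
-495908/S(463, 106) - 560266/(-1199138) = -495908/(-1058/577) - 560266/(-1199138) = -495908*(-577/1058) - 560266*(-1/1199138) = 143069458/529 + 280133/599569 = 85780160053959/317172001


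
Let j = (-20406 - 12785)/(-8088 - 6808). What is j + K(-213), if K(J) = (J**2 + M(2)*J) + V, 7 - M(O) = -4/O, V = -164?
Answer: 644851239/14896 ≈ 43290.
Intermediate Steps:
M(O) = 7 + 4/O (M(O) = 7 - (-4)/O = 7 + 4/O)
K(J) = -164 + J**2 + 9*J (K(J) = (J**2 + (7 + 4/2)*J) - 164 = (J**2 + (7 + 4*(1/2))*J) - 164 = (J**2 + (7 + 2)*J) - 164 = (J**2 + 9*J) - 164 = -164 + J**2 + 9*J)
j = 33191/14896 (j = -33191/(-14896) = -33191*(-1/14896) = 33191/14896 ≈ 2.2282)
j + K(-213) = 33191/14896 + (-164 + (-213)**2 + 9*(-213)) = 33191/14896 + (-164 + 45369 - 1917) = 33191/14896 + 43288 = 644851239/14896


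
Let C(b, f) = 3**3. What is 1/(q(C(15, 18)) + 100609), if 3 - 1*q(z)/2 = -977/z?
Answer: 27/2718559 ≈ 9.9317e-6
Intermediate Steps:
C(b, f) = 27
q(z) = 6 + 1954/z (q(z) = 6 - (-1954)/z = 6 + 1954/z)
1/(q(C(15, 18)) + 100609) = 1/((6 + 1954/27) + 100609) = 1/(2116/27 + 100609) = 1/(2718559/27) = 27/2718559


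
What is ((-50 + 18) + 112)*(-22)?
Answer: -1760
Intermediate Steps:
((-50 + 18) + 112)*(-22) = (-32 + 112)*(-22) = 80*(-22) = -1760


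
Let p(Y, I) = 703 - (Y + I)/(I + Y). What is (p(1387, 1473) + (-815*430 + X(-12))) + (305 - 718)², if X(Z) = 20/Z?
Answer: -537542/3 ≈ -1.7918e+5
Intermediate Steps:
p(Y, I) = 702 (p(Y, I) = 703 - (I + Y)/(I + Y) = 703 - 1*1 = 703 - 1 = 702)
(p(1387, 1473) + (-815*430 + X(-12))) + (305 - 718)² = (702 + (-815*430 + 20/(-12))) + (305 - 718)² = (702 + (-350450 + 20*(-1/12))) + (-413)² = (702 + (-350450 - 5/3)) + 170569 = (702 - 1051355/3) + 170569 = -1049249/3 + 170569 = -537542/3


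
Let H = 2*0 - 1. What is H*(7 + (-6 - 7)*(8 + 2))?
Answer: 123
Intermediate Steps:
H = -1 (H = 0 - 1 = -1)
H*(7 + (-6 - 7)*(8 + 2)) = -(7 + (-6 - 7)*(8 + 2)) = -(7 - 13*10) = -(7 - 130) = -1*(-123) = 123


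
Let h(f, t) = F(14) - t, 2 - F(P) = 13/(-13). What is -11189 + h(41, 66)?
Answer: -11252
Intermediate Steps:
F(P) = 3 (F(P) = 2 - 13/(-13) = 2 - 13*(-1)/13 = 2 - 1*(-1) = 2 + 1 = 3)
h(f, t) = 3 - t
-11189 + h(41, 66) = -11189 + (3 - 1*66) = -11189 + (3 - 66) = -11189 - 63 = -11252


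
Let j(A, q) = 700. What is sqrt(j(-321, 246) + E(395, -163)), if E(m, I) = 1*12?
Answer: 2*sqrt(178) ≈ 26.683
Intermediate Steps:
E(m, I) = 12
sqrt(j(-321, 246) + E(395, -163)) = sqrt(700 + 12) = sqrt(712) = 2*sqrt(178)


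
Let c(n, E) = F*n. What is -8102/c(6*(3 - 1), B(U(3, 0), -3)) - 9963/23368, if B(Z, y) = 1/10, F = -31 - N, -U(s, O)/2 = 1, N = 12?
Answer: 46046657/3014472 ≈ 15.275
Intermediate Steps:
U(s, O) = -2 (U(s, O) = -2*1 = -2)
F = -43 (F = -31 - 1*12 = -31 - 12 = -43)
B(Z, y) = 1/10
c(n, E) = -43*n
-8102/c(6*(3 - 1), B(U(3, 0), -3)) - 9963/23368 = -8102*(-1/(258*(3 - 1))) - 9963/23368 = -8102/((-258*2)) - 9963*1/23368 = -8102/((-43*12)) - 9963/23368 = -8102/(-516) - 9963/23368 = -8102*(-1/516) - 9963/23368 = 4051/258 - 9963/23368 = 46046657/3014472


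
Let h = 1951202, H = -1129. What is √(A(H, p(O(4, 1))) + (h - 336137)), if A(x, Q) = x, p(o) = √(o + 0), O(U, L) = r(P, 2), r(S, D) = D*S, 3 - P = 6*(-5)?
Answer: 4*√100871 ≈ 1270.4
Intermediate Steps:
P = 33 (P = 3 - 6*(-5) = 3 - 1*(-30) = 3 + 30 = 33)
O(U, L) = 66 (O(U, L) = 2*33 = 66)
p(o) = √o
√(A(H, p(O(4, 1))) + (h - 336137)) = √(-1129 + (1951202 - 336137)) = √(-1129 + 1615065) = √1613936 = 4*√100871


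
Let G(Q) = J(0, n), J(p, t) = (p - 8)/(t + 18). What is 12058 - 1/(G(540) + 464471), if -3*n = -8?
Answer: 173618186131/14398589 ≈ 12058.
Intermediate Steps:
n = 8/3 (n = -1/3*(-8) = 8/3 ≈ 2.6667)
J(p, t) = (-8 + p)/(18 + t)
G(Q) = -12/31 (G(Q) = (-8 + 0)/(18 + 8/3) = -8/(62/3) = (3/62)*(-8) = -12/31)
12058 - 1/(G(540) + 464471) = 12058 - 1/(-12/31 + 464471) = 12058 - 1/14398589/31 = 12058 - 1*31/14398589 = 12058 - 31/14398589 = 173618186131/14398589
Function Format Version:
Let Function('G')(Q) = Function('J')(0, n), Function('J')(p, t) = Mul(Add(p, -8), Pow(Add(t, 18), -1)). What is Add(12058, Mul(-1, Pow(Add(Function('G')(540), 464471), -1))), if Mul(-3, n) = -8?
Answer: Rational(173618186131, 14398589) ≈ 12058.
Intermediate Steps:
n = Rational(8, 3) (n = Mul(Rational(-1, 3), -8) = Rational(8, 3) ≈ 2.6667)
Function('J')(p, t) = Mul(Pow(Add(18, t), -1), Add(-8, p)) (Function('J')(p, t) = Mul(Add(-8, p), Pow(Add(18, t), -1)) = Mul(Pow(Add(18, t), -1), Add(-8, p)))
Function('G')(Q) = Rational(-12, 31) (Function('G')(Q) = Mul(Pow(Add(18, Rational(8, 3)), -1), Add(-8, 0)) = Mul(Pow(Rational(62, 3), -1), -8) = Mul(Rational(3, 62), -8) = Rational(-12, 31))
Add(12058, Mul(-1, Pow(Add(Function('G')(540), 464471), -1))) = Add(12058, Mul(-1, Pow(Add(Rational(-12, 31), 464471), -1))) = Add(12058, Mul(-1, Pow(Rational(14398589, 31), -1))) = Add(12058, Mul(-1, Rational(31, 14398589))) = Add(12058, Rational(-31, 14398589)) = Rational(173618186131, 14398589)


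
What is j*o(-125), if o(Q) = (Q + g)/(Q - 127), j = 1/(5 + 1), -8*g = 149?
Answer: 383/4032 ≈ 0.094990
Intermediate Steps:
g = -149/8 (g = -1/8*149 = -149/8 ≈ -18.625)
j = 1/6 ≈ 0.16667
o(Q) = (-149/8 + Q)/(-127 + Q) (o(Q) = (Q - 149/8)/(Q - 127) = (-149/8 + Q)/(-127 + Q))
j*o(-125) = ((-149/8 - 125)/(-127 - 125))/6 = (-1149/8/(-252))/6 = (-1/252*(-1149/8))/6 = (1/6)*(383/672) = 383/4032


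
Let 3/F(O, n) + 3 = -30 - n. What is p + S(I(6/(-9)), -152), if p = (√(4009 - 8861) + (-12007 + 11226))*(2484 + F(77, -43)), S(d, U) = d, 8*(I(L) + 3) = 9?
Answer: -77609607/40 + 24843*I*√1213/5 ≈ -1.9402e+6 + 1.7305e+5*I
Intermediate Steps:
I(L) = -15/8 (I(L) = -3 + (⅛)*9 = -3 + 9/8 = -15/8)
F(O, n) = 3/(-33 - n) (F(O, n) = 3/(-3 + (-30 - n)) = 3/(-33 - n))
p = -19402383/10 + 24843*I*√1213/5 (p = (√(4009 - 8861) + (-12007 + 11226))*(2484 - 3/(33 - 43)) = (√(-4852) - 781)*(2484 - 3/(-10)) = (2*I*√1213 - 781)*(2484 - 3*(-⅒)) = (-781 + 2*I*√1213)*(2484 + 3/10) = (-781 + 2*I*√1213)*(24843/10) = -19402383/10 + 24843*I*√1213/5 ≈ -1.9402e+6 + 1.7305e+5*I)
p + S(I(6/(-9)), -152) = (-19402383/10 + 24843*I*√1213/5) - 15/8 = -77609607/40 + 24843*I*√1213/5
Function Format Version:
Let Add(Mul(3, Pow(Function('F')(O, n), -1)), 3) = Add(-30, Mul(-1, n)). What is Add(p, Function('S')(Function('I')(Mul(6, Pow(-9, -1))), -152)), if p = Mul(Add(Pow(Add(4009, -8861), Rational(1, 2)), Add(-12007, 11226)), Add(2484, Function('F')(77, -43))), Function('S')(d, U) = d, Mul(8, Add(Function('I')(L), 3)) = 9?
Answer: Add(Rational(-77609607, 40), Mul(Rational(24843, 5), I, Pow(1213, Rational(1, 2)))) ≈ Add(-1.9402e+6, Mul(1.7305e+5, I))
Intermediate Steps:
Function('I')(L) = Rational(-15, 8) (Function('I')(L) = Add(-3, Mul(Rational(1, 8), 9)) = Add(-3, Rational(9, 8)) = Rational(-15, 8))
Function('F')(O, n) = Mul(3, Pow(Add(-33, Mul(-1, n)), -1)) (Function('F')(O, n) = Mul(3, Pow(Add(-3, Add(-30, Mul(-1, n))), -1)) = Mul(3, Pow(Add(-33, Mul(-1, n)), -1)))
p = Add(Rational(-19402383, 10), Mul(Rational(24843, 5), I, Pow(1213, Rational(1, 2)))) (p = Mul(Add(Pow(Add(4009, -8861), Rational(1, 2)), Add(-12007, 11226)), Add(2484, Mul(-3, Pow(Add(33, -43), -1)))) = Mul(Add(Pow(-4852, Rational(1, 2)), -781), Add(2484, Mul(-3, Pow(-10, -1)))) = Mul(Add(Mul(2, I, Pow(1213, Rational(1, 2))), -781), Add(2484, Mul(-3, Rational(-1, 10)))) = Mul(Add(-781, Mul(2, I, Pow(1213, Rational(1, 2)))), Add(2484, Rational(3, 10))) = Mul(Add(-781, Mul(2, I, Pow(1213, Rational(1, 2)))), Rational(24843, 10)) = Add(Rational(-19402383, 10), Mul(Rational(24843, 5), I, Pow(1213, Rational(1, 2)))) ≈ Add(-1.9402e+6, Mul(1.7305e+5, I)))
Add(p, Function('S')(Function('I')(Mul(6, Pow(-9, -1))), -152)) = Add(Add(Rational(-19402383, 10), Mul(Rational(24843, 5), I, Pow(1213, Rational(1, 2)))), Rational(-15, 8)) = Add(Rational(-77609607, 40), Mul(Rational(24843, 5), I, Pow(1213, Rational(1, 2))))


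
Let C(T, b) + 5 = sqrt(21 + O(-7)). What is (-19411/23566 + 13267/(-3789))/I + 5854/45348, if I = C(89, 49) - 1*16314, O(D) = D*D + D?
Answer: 11624108968330730635/89861642548138099908 + 386198401*sqrt(7)/7926404035294884 ≈ 0.12936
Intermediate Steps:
O(D) = D + D**2 (O(D) = D**2 + D = D + D**2)
C(T, b) = -5 + 3*sqrt(7) (C(T, b) = -5 + sqrt(21 - 7*(1 - 7)) = -5 + sqrt(21 - 7*(-6)) = -5 + sqrt(21 + 42) = -5 + sqrt(63) = -5 + 3*sqrt(7))
I = -16319 + 3*sqrt(7) (I = (-5 + 3*sqrt(7)) - 1*16314 = (-5 + 3*sqrt(7)) - 16314 = -16319 + 3*sqrt(7) ≈ -16311.)
(-19411/23566 + 13267/(-3789))/I + 5854/45348 = (-19411/23566 + 13267/(-3789))/(-16319 + 3*sqrt(7)) + 5854/45348 = (-19411*1/23566 + 13267*(-1/3789))/(-16319 + 3*sqrt(7)) + 5854*(1/45348) = (-19411/23566 - 13267/3789)/(-16319 + 3*sqrt(7)) + 2927/22674 = -386198401/(89291574*(-16319 + 3*sqrt(7))) + 2927/22674 = 2927/22674 - 386198401/(89291574*(-16319 + 3*sqrt(7)))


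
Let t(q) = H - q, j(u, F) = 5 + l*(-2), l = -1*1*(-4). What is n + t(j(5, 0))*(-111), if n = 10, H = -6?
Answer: 343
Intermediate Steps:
l = 4 (l = -1*(-4) = 4)
j(u, F) = -3 (j(u, F) = 5 + 4*(-2) = 5 - 8 = -3)
t(q) = -6 - q
n + t(j(5, 0))*(-111) = 10 + (-6 - 1*(-3))*(-111) = 10 + (-6 + 3)*(-111) = 10 - 3*(-111) = 10 + 333 = 343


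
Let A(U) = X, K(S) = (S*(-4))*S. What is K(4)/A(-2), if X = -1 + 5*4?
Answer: -64/19 ≈ -3.3684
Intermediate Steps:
K(S) = -4*S² (K(S) = (-4*S)*S = -4*S²)
X = 19 (X = -1 + 20 = 19)
A(U) = 19
K(4)/A(-2) = -4*4²/19 = -4*16*(1/19) = -64*1/19 = -64/19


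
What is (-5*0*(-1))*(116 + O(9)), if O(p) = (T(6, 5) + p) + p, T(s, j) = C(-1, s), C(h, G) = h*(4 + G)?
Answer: 0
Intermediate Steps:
T(s, j) = -4 - s (T(s, j) = -(4 + s) = -4 - s)
O(p) = -10 + 2*p (O(p) = ((-4 - 1*6) + p) + p = ((-4 - 6) + p) + p = (-10 + p) + p = -10 + 2*p)
(-5*0*(-1))*(116 + O(9)) = (-5*0*(-1))*(116 + (-10 + 2*9)) = (0*(-1))*(116 + (-10 + 18)) = 0*(116 + 8) = 0*124 = 0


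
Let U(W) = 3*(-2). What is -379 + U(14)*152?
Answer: -1291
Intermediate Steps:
U(W) = -6
-379 + U(14)*152 = -379 - 6*152 = -379 - 912 = -1291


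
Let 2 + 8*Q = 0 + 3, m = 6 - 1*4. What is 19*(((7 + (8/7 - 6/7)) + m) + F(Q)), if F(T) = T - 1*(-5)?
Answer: 15333/56 ≈ 273.80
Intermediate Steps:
m = 2 (m = 6 - 4 = 2)
Q = 1/8 (Q = -1/4 + (0 + 3)/8 = -1/4 + (1/8)*3 = -1/4 + 3/8 = 1/8 ≈ 0.12500)
F(T) = 5 + T (F(T) = T + 5 = 5 + T)
19*(((7 + (8/7 - 6/7)) + m) + F(Q)) = 19*(((7 + (8/7 - 6/7)) + 2) + (5 + 1/8)) = 19*(((7 + (8*(1/7) - 6*1/7)) + 2) + 41/8) = 19*(((7 + (8/7 - 6/7)) + 2) + 41/8) = 19*(((7 + 2/7) + 2) + 41/8) = 19*((51/7 + 2) + 41/8) = 19*(65/7 + 41/8) = 19*(807/56) = 15333/56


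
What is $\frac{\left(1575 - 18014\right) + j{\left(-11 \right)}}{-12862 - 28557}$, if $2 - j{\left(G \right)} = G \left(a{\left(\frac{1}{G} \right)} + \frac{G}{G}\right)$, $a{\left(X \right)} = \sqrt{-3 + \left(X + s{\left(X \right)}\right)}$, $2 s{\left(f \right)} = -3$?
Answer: $\frac{16426}{41419} - \frac{i \sqrt{2222}}{82838} \approx 0.39658 - 0.00056904 i$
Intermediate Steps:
$s{\left(f \right)} = - \frac{3}{2}$ ($s{\left(f \right)} = \frac{1}{2} \left(-3\right) = - \frac{3}{2}$)
$a{\left(X \right)} = \sqrt{- \frac{9}{2} + X}$ ($a{\left(X \right)} = \sqrt{-3 + \left(X - \frac{3}{2}\right)} = \sqrt{-3 + \left(- \frac{3}{2} + X\right)} = \sqrt{- \frac{9}{2} + X}$)
$j{\left(G \right)} = 2 - G \left(1 + \frac{\sqrt{-18 + \frac{4}{G}}}{2}\right)$ ($j{\left(G \right)} = 2 - G \left(\frac{\sqrt{-18 + \frac{4}{G}}}{2} + \frac{G}{G}\right) = 2 - G \left(\frac{\sqrt{-18 + \frac{4}{G}}}{2} + 1\right) = 2 - G \left(1 + \frac{\sqrt{-18 + \frac{4}{G}}}{2}\right)$)
$\frac{\left(1575 - 18014\right) + j{\left(-11 \right)}}{-12862 - 28557} = \frac{\left(1575 - 18014\right) - \left(-13 - \frac{11 \sqrt{-18 + \frac{4}{-11}}}{2}\right)}{-12862 - 28557} = \frac{\left(1575 - 18014\right) + \left(2 + 11 - - \frac{11 \sqrt{-18 + 4 \left(- \frac{1}{11}\right)}}{2}\right)}{-41419} = \left(-16439 + \left(2 + 11 - - \frac{11 \sqrt{-18 - \frac{4}{11}}}{2}\right)\right) \left(- \frac{1}{41419}\right) = \left(-16439 + \left(2 + 11 - - \frac{11 \sqrt{- \frac{202}{11}}}{2}\right)\right) \left(- \frac{1}{41419}\right) = \left(-16439 + \left(2 + 11 - - \frac{11 \frac{i \sqrt{2222}}{11}}{2}\right)\right) \left(- \frac{1}{41419}\right) = \left(-16439 + \left(2 + 11 + \frac{i \sqrt{2222}}{2}\right)\right) \left(- \frac{1}{41419}\right) = \left(-16439 + \left(13 + \frac{i \sqrt{2222}}{2}\right)\right) \left(- \frac{1}{41419}\right) = \left(-16426 + \frac{i \sqrt{2222}}{2}\right) \left(- \frac{1}{41419}\right) = \frac{16426}{41419} - \frac{i \sqrt{2222}}{82838}$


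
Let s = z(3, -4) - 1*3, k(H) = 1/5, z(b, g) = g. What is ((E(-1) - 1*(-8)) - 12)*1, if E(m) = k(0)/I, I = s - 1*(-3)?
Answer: -81/20 ≈ -4.0500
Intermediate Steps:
k(H) = ⅕
s = -7 (s = -4 - 1*3 = -4 - 3 = -7)
I = -4 (I = -7 - 1*(-3) = -7 + 3 = -4)
E(m) = -1/20 (E(m) = (⅕)/(-4) = (⅕)*(-¼) = -1/20)
((E(-1) - 1*(-8)) - 12)*1 = ((-1/20 - 1*(-8)) - 12)*1 = ((-1/20 + 8) - 12)*1 = (159/20 - 12)*1 = -81/20*1 = -81/20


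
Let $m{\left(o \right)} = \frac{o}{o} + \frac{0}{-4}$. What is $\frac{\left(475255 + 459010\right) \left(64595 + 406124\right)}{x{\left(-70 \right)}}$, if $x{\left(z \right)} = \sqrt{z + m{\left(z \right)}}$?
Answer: $- \frac{439776286535 i \sqrt{69}}{69} \approx - 5.2943 \cdot 10^{10} i$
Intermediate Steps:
$m{\left(o \right)} = 1$ ($m{\left(o \right)} = 1 + 0 \left(- \frac{1}{4}\right) = 1 + 0 = 1$)
$x{\left(z \right)} = \sqrt{1 + z}$ ($x{\left(z \right)} = \sqrt{z + 1} = \sqrt{1 + z}$)
$\frac{\left(475255 + 459010\right) \left(64595 + 406124\right)}{x{\left(-70 \right)}} = \frac{\left(475255 + 459010\right) \left(64595 + 406124\right)}{\sqrt{1 - 70}} = \frac{934265 \cdot 470719}{\sqrt{-69}} = \frac{439776286535}{i \sqrt{69}} = 439776286535 \left(- \frac{i \sqrt{69}}{69}\right) = - \frac{439776286535 i \sqrt{69}}{69}$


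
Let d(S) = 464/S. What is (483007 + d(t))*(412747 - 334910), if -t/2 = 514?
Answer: 9662115646671/257 ≈ 3.7596e+10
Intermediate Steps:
t = -1028 (t = -2*514 = -1028)
(483007 + d(t))*(412747 - 334910) = (483007 + 464/(-1028))*(412747 - 334910) = (483007 + 464*(-1/1028))*77837 = (483007 - 116/257)*77837 = (124132683/257)*77837 = 9662115646671/257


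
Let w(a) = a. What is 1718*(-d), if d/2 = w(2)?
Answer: -6872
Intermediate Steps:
d = 4 (d = 2*2 = 4)
1718*(-d) = 1718*(-1*4) = 1718*(-4) = -6872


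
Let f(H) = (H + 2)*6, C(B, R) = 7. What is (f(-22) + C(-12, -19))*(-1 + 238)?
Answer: -26781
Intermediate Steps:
f(H) = 12 + 6*H (f(H) = (2 + H)*6 = 12 + 6*H)
(f(-22) + C(-12, -19))*(-1 + 238) = ((12 + 6*(-22)) + 7)*(-1 + 238) = ((12 - 132) + 7)*237 = (-120 + 7)*237 = -113*237 = -26781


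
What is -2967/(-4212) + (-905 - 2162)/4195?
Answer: -157213/5889780 ≈ -0.026693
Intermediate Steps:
-2967/(-4212) + (-905 - 2162)/4195 = -2967*(-1/4212) - 3067*1/4195 = 989/1404 - 3067/4195 = -157213/5889780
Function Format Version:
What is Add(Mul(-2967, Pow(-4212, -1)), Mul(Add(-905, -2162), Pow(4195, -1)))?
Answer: Rational(-157213, 5889780) ≈ -0.026693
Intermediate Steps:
Add(Mul(-2967, Pow(-4212, -1)), Mul(Add(-905, -2162), Pow(4195, -1))) = Add(Mul(-2967, Rational(-1, 4212)), Mul(-3067, Rational(1, 4195))) = Add(Rational(989, 1404), Rational(-3067, 4195)) = Rational(-157213, 5889780)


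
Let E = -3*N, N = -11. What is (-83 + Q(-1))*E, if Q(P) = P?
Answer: -2772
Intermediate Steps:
E = 33 (E = -3*(-11) = 33)
(-83 + Q(-1))*E = (-83 - 1)*33 = -84*33 = -2772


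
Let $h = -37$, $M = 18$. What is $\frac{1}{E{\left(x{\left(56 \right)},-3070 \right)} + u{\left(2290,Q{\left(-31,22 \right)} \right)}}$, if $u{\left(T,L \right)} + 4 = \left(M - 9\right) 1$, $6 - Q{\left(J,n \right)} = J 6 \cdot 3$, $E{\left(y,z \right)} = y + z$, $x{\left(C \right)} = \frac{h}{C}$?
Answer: $- \frac{56}{171677} \approx -0.00032619$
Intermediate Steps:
$x{\left(C \right)} = - \frac{37}{C}$
$Q{\left(J,n \right)} = 6 - 18 J$ ($Q{\left(J,n \right)} = 6 - J 6 \cdot 3 = 6 - 6 J 3 = 6 - 18 J$)
$u{\left(T,L \right)} = 5$ ($u{\left(T,L \right)} = -4 + \left(18 - 9\right) 1 = -4 + 9 \cdot 1 = -4 + 9 = 5$)
$\frac{1}{E{\left(x{\left(56 \right)},-3070 \right)} + u{\left(2290,Q{\left(-31,22 \right)} \right)}} = \frac{1}{\left(- \frac{37}{56} - 3070\right) + 5} = \frac{1}{- \frac{171957}{56} + 5} = \frac{1}{- \frac{171677}{56}} = - \frac{56}{171677}$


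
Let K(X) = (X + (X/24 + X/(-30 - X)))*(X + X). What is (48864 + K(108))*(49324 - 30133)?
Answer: 32219462844/23 ≈ 1.4008e+9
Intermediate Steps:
K(X) = 2*X*(25*X/24 + X/(-30 - X)) (K(X) = (X + (X*(1/24) + X/(-30 - X)))*(2*X) = (X + (X/24 + X/(-30 - X)))*(2*X) = (25*X/24 + X/(-30 - X))*(2*X) = 2*X*(25*X/24 + X/(-30 - X)))
(48864 + K(108))*(49324 - 30133) = (48864 + (1/12)*108²*(726 + 25*108)/(30 + 108))*(49324 - 30133) = (48864 + (1/12)*11664*(726 + 2700)/138)*19191 = (48864 + (1/12)*11664*(1/138)*3426)*19191 = (48864 + 555012/23)*19191 = (1678884/23)*19191 = 32219462844/23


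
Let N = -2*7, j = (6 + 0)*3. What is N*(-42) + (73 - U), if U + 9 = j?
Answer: 652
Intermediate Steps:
j = 18 (j = 6*3 = 18)
N = -14
U = 9 (U = -9 + 18 = 9)
N*(-42) + (73 - U) = -14*(-42) + (73 - 1*9) = 588 + (73 - 9) = 588 + 64 = 652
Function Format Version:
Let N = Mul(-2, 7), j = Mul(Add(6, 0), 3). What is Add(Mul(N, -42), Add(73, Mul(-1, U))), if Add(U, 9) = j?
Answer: 652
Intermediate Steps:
j = 18 (j = Mul(6, 3) = 18)
N = -14
U = 9 (U = Add(-9, 18) = 9)
Add(Mul(N, -42), Add(73, Mul(-1, U))) = Add(Mul(-14, -42), Add(73, Mul(-1, 9))) = Add(588, Add(73, -9)) = Add(588, 64) = 652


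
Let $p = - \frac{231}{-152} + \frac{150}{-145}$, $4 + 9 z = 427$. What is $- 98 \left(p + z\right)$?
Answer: $- \frac{10256435}{2204} \approx -4653.6$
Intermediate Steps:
$z = 47$ ($z = - \frac{4}{9} + \frac{1}{9} \cdot 427 = - \frac{4}{9} + \frac{427}{9} = 47$)
$p = \frac{2139}{4408}$ ($p = \left(-231\right) \left(- \frac{1}{152}\right) + 150 \left(- \frac{1}{145}\right) = \frac{231}{152} - \frac{30}{29} = \frac{2139}{4408} \approx 0.48525$)
$- 98 \left(p + z\right) = - 98 \left(\frac{2139}{4408} + 47\right) = \left(-98\right) \frac{209315}{4408} = - \frac{10256435}{2204}$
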